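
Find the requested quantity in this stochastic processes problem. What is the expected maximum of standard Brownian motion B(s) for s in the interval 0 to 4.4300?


E(max B(s)) = sqrt(2t/pi)
= sqrt(2*4.4300/pi)
= sqrt(2.8202)
= 1.6794

1.6794


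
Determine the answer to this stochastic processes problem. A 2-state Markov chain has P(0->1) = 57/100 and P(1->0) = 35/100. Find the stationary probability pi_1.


Stationary distribution: pi_0 = p10/(p01+p10), pi_1 = p01/(p01+p10)
p01 = 0.5700, p10 = 0.3500
pi_1 = 0.6196

0.6196


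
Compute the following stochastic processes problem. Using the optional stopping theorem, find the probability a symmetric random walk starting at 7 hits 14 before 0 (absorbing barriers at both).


By optional stopping theorem: E(M at tau) = M(0) = 7
P(hit 14)*14 + P(hit 0)*0 = 7
P(hit 14) = (7 - 0)/(14 - 0) = 1/2 = 0.5000

0.5000


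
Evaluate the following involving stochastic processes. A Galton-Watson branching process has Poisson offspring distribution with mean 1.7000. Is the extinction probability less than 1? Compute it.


Since mu = 1.7000 > 1, extinction prob q < 1.
Solve s = exp(mu*(s-1)) iteratively.
q = 0.3088

0.3088


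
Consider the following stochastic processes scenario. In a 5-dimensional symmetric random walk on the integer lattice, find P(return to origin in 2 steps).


P(return in 2 steps) = P(reverse first step) = 1/(2d)
= 1/10
= 0.1000

0.1000


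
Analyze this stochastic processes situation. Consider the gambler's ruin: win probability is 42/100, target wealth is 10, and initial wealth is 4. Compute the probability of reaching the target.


Gambler's ruin formula:
r = q/p = 0.5800/0.4200 = 1.3810
P(win) = (1 - r^i)/(1 - r^N)
= (1 - 1.3810^4)/(1 - 1.3810^10)
= 0.1089

0.1089


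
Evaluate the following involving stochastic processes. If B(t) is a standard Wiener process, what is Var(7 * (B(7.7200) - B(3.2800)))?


Var(alpha*(B(t)-B(s))) = alpha^2 * (t-s)
= 7^2 * (7.7200 - 3.2800)
= 49 * 4.4400
= 217.5600

217.5600


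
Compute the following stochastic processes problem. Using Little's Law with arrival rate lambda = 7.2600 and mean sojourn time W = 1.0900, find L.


Little's Law: L = lambda * W
= 7.2600 * 1.0900
= 7.9134

7.9134


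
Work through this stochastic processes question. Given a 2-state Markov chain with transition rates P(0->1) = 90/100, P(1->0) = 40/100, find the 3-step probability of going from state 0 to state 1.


Computing P^3 by matrix multiplication.
P = [[0.1000, 0.9000], [0.4000, 0.6000]]
After raising P to the power 3:
P^3(0,1) = 0.7110

0.7110


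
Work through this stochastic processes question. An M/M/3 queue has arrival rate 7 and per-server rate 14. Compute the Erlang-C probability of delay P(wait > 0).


a = lambda/mu = 0.5000
rho = a/c = 0.1667
Erlang-C formula applied:
C(c,a) = 0.0152

0.0152


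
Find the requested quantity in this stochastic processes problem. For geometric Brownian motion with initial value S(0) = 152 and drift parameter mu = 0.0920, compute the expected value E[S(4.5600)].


E[S(t)] = S(0) * exp(mu * t)
= 152 * exp(0.0920 * 4.5600)
= 152 * 1.5212
= 231.2271

231.2271


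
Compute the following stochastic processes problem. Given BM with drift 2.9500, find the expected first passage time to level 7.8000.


Expected first passage time = a/mu
= 7.8000/2.9500
= 2.6441

2.6441


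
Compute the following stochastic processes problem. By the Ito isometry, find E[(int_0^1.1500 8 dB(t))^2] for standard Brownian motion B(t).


By Ito isometry: E[(int f dB)^2] = int f^2 dt
= 8^2 * 1.1500
= 64 * 1.1500 = 73.6000

73.6000


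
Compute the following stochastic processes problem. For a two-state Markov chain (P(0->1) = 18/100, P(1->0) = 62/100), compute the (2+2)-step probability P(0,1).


P^4 = P^2 * P^2
Computing via matrix multiplication of the transition matrix.
Entry (0,1) of P^4 = 0.2246

0.2246


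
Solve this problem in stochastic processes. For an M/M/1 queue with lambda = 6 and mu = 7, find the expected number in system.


rho = 6/7 = 0.8571
L = rho/(1-rho)
= 0.8571/0.1429
= 6.0000

6.0000


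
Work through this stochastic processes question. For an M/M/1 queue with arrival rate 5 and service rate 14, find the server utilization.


rho = lambda/mu
= 5/14
= 0.3571

0.3571


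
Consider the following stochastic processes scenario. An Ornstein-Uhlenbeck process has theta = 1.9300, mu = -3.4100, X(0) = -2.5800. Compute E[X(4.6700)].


E[X(t)] = mu + (X(0) - mu)*exp(-theta*t)
= -3.4100 + (-2.5800 - -3.4100)*exp(-1.9300*4.6700)
= -3.4100 + 0.8300 * 1.2180e-04
= -3.4099

-3.4099


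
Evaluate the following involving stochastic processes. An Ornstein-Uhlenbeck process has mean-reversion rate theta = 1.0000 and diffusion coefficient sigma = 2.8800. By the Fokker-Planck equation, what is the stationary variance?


Stationary variance = sigma^2 / (2*theta)
= 2.8800^2 / (2*1.0000)
= 8.2944 / 2.0000
= 4.1472

4.1472


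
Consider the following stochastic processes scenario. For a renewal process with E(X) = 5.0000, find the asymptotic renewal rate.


Long-run renewal rate = 1/E(X)
= 1/5.0000
= 0.2000

0.2000


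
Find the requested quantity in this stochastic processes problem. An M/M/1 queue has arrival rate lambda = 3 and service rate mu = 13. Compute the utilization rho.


rho = lambda/mu
= 3/13
= 0.2308

0.2308


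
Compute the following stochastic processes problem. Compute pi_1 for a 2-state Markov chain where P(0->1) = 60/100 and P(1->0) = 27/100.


Stationary distribution: pi_0 = p10/(p01+p10), pi_1 = p01/(p01+p10)
p01 = 0.6000, p10 = 0.2700
pi_1 = 0.6897

0.6897


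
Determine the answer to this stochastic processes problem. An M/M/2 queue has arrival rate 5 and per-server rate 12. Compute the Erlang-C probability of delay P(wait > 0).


a = lambda/mu = 0.4167
rho = a/c = 0.2083
Erlang-C formula applied:
C(c,a) = 0.0718

0.0718


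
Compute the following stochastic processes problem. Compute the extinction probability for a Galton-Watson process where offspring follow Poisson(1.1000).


Since mu = 1.1000 > 1, extinction prob q < 1.
Solve s = exp(mu*(s-1)) iteratively.
q = 0.8239

0.8239


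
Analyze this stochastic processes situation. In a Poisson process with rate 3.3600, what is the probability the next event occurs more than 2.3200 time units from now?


P(X > t) = exp(-lambda * t)
= exp(-3.3600 * 2.3200)
= exp(-7.7952) = 4.1171e-04

4.1171e-04


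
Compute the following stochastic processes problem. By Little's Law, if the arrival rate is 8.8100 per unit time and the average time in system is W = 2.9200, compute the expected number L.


Little's Law: L = lambda * W
= 8.8100 * 2.9200
= 25.7252

25.7252


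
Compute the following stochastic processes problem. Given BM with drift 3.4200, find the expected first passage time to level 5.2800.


Expected first passage time = a/mu
= 5.2800/3.4200
= 1.5439

1.5439


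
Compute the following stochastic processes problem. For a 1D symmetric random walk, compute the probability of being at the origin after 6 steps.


P(S(6) = 0) = C(6,3) / 4^3
= 20 / 64
= 0.3125

0.3125


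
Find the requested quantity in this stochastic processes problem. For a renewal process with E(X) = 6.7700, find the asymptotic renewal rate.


Long-run renewal rate = 1/E(X)
= 1/6.7700
= 0.1477

0.1477


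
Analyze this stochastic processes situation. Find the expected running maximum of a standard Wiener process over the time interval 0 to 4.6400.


E(max B(s)) = sqrt(2t/pi)
= sqrt(2*4.6400/pi)
= sqrt(2.9539)
= 1.7187

1.7187


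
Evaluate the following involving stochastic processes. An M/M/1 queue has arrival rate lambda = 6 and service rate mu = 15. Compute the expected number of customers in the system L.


rho = 6/15 = 0.4000
L = rho/(1-rho)
= 0.4000/0.6000
= 0.6667

0.6667


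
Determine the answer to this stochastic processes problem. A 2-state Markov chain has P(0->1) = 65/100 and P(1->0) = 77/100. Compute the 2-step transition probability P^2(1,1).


Computing P^2 by matrix multiplication.
P = [[0.3500, 0.6500], [0.7700, 0.2300]]
After raising P to the power 2:
P^2(1,1) = 0.5534

0.5534


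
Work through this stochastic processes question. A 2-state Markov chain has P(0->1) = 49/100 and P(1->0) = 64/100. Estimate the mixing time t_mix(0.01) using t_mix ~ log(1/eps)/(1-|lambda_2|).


lambda_2 = |1 - p01 - p10| = |1 - 0.4900 - 0.6400| = 0.1300
t_mix ~ log(1/eps)/(1 - |lambda_2|)
= log(100)/(1 - 0.1300) = 4.6052/0.8700
= 5.2933

5.2933


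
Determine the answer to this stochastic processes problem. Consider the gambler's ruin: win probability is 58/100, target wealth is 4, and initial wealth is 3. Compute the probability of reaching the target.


Gambler's ruin formula:
r = q/p = 0.4200/0.5800 = 0.7241
P(win) = (1 - r^i)/(1 - r^N)
= (1 - 0.7241^3)/(1 - 0.7241^4)
= 0.8555

0.8555


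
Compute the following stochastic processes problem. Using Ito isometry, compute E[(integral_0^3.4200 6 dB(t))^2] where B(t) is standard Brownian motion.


By Ito isometry: E[(int f dB)^2] = int f^2 dt
= 6^2 * 3.4200
= 36 * 3.4200 = 123.1200

123.1200


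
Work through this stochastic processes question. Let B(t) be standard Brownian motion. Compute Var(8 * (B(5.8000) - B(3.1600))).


Var(alpha*(B(t)-B(s))) = alpha^2 * (t-s)
= 8^2 * (5.8000 - 3.1600)
= 64 * 2.6400
= 168.9600

168.9600


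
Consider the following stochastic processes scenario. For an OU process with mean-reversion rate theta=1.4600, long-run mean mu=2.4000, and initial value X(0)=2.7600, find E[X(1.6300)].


E[X(t)] = mu + (X(0) - mu)*exp(-theta*t)
= 2.4000 + (2.7600 - 2.4000)*exp(-1.4600*1.6300)
= 2.4000 + 0.3600 * 0.0926
= 2.4333

2.4333


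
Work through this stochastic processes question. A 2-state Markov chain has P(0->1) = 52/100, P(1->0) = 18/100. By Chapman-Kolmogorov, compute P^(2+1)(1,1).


P^3 = P^2 * P^1
Computing via matrix multiplication of the transition matrix.
Entry (1,1) of P^3 = 0.7498

0.7498


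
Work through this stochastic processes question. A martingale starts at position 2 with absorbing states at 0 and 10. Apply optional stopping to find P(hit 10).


By optional stopping theorem: E(M at tau) = M(0) = 2
P(hit 10)*10 + P(hit 0)*0 = 2
P(hit 10) = (2 - 0)/(10 - 0) = 1/5 = 0.2000

0.2000


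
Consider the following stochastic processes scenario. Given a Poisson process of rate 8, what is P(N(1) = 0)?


P(N(t)=k) = (lambda*t)^k * exp(-lambda*t) / k!
lambda*t = 8
= 8^0 * exp(-8) / 0!
= 1 * 3.3546e-04 / 1
= 3.3546e-04

3.3546e-04


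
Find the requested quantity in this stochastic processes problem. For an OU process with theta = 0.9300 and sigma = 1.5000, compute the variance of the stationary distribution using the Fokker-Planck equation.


Stationary variance = sigma^2 / (2*theta)
= 1.5000^2 / (2*0.9300)
= 2.2500 / 1.8600
= 1.2097

1.2097


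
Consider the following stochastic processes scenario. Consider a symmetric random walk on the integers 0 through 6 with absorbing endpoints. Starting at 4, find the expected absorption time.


For symmetric RW on 0,...,N with absorbing barriers, E(i) = i*(N-i)
E(4) = 4 * 2 = 8

8


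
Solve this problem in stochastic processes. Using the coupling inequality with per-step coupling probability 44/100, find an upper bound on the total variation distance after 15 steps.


TV distance bound <= (1-delta)^n
= (1 - 0.4400)^15
= 0.5600^15
= 1.6704e-04

1.6704e-04


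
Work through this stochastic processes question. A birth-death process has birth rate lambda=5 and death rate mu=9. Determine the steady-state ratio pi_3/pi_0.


For birth-death process, pi_n/pi_0 = (lambda/mu)^n
= (5/9)^3
= 0.1715

0.1715


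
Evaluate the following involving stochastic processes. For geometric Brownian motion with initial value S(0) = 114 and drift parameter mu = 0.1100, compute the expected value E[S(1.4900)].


E[S(t)] = S(0) * exp(mu * t)
= 114 * exp(0.1100 * 1.4900)
= 114 * 1.1781
= 134.3030

134.3030


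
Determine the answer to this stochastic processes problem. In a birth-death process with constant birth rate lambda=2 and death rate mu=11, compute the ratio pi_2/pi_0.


For birth-death process, pi_n/pi_0 = (lambda/mu)^n
= (2/11)^2
= 0.0331

0.0331


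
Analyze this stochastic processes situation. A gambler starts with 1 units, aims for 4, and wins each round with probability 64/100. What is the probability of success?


Gambler's ruin formula:
r = q/p = 0.3600/0.6400 = 0.5625
P(win) = (1 - r^i)/(1 - r^N)
= (1 - 0.5625^1)/(1 - 0.5625^4)
= 0.4862

0.4862


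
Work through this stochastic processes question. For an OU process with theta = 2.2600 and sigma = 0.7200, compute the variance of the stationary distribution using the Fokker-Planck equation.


Stationary variance = sigma^2 / (2*theta)
= 0.7200^2 / (2*2.2600)
= 0.5184 / 4.5200
= 0.1147

0.1147


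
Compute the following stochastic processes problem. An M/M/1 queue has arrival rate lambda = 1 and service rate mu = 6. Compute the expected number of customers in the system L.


rho = 1/6 = 0.1667
L = rho/(1-rho)
= 0.1667/0.8333
= 0.2000

0.2000


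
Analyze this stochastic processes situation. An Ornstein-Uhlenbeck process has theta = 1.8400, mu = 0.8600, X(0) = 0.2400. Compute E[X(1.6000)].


E[X(t)] = mu + (X(0) - mu)*exp(-theta*t)
= 0.8600 + (0.2400 - 0.8600)*exp(-1.8400*1.6000)
= 0.8600 + -0.6200 * 0.0527
= 0.8274

0.8274


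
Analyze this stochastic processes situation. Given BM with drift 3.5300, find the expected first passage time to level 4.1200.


Expected first passage time = a/mu
= 4.1200/3.5300
= 1.1671

1.1671


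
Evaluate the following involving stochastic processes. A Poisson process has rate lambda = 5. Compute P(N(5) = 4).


P(N(t)=k) = (lambda*t)^k * exp(-lambda*t) / k!
lambda*t = 25
= 25^4 * exp(-25) / 4!
= 390625 * 1.3888e-11 / 24
= 2.2604e-07

2.2604e-07


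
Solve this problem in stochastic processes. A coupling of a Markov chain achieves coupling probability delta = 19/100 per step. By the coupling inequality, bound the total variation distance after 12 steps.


TV distance bound <= (1-delta)^n
= (1 - 0.1900)^12
= 0.8100^12
= 0.0798

0.0798


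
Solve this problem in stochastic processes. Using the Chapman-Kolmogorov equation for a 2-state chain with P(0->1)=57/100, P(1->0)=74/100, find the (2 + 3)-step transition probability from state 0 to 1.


P^5 = P^2 * P^3
Computing via matrix multiplication of the transition matrix.
Entry (0,1) of P^5 = 0.4364

0.4364


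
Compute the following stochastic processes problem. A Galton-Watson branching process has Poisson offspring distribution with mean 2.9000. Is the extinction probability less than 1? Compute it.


Since mu = 2.9000 > 1, extinction prob q < 1.
Solve s = exp(mu*(s-1)) iteratively.
q = 0.0668

0.0668


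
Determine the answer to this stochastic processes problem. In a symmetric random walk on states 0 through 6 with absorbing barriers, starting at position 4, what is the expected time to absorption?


For symmetric RW on 0,...,N with absorbing barriers, E(i) = i*(N-i)
E(4) = 4 * 2 = 8

8


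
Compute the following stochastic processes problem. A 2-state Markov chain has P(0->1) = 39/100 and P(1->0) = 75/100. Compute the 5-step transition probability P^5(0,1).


Computing P^5 by matrix multiplication.
P = [[0.6100, 0.3900], [0.7500, 0.2500]]
After raising P to the power 5:
P^5(0,1) = 0.3421

0.3421


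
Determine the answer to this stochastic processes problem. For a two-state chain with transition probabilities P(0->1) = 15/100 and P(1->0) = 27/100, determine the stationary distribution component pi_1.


Stationary distribution: pi_0 = p10/(p01+p10), pi_1 = p01/(p01+p10)
p01 = 0.1500, p10 = 0.2700
pi_1 = 0.3571

0.3571


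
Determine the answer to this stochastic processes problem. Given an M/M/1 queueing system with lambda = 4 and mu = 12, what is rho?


rho = lambda/mu
= 4/12
= 0.3333

0.3333


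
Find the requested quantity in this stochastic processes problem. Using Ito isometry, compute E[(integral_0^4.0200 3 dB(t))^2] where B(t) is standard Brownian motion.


By Ito isometry: E[(int f dB)^2] = int f^2 dt
= 3^2 * 4.0200
= 9 * 4.0200 = 36.1800

36.1800


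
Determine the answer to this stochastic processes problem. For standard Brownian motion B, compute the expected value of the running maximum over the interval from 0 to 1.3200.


E(max B(s)) = sqrt(2t/pi)
= sqrt(2*1.3200/pi)
= sqrt(0.8403)
= 0.9167

0.9167


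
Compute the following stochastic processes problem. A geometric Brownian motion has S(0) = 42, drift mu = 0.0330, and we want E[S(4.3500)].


E[S(t)] = S(0) * exp(mu * t)
= 42 * exp(0.0330 * 4.3500)
= 42 * 1.1544
= 48.4833

48.4833


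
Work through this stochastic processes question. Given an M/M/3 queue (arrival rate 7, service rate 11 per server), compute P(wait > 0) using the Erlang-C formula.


a = lambda/mu = 0.6364
rho = a/c = 0.2121
Erlang-C formula applied:
C(c,a) = 0.0288

0.0288


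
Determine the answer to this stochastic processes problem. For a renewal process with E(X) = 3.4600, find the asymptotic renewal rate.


Long-run renewal rate = 1/E(X)
= 1/3.4600
= 0.2890

0.2890


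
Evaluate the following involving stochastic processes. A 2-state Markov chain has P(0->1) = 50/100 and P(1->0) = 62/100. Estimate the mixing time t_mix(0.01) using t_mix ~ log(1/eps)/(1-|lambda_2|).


lambda_2 = |1 - p01 - p10| = |1 - 0.5000 - 0.6200| = 0.1200
t_mix ~ log(1/eps)/(1 - |lambda_2|)
= log(100)/(1 - 0.1200) = 4.6052/0.8800
= 5.2331

5.2331


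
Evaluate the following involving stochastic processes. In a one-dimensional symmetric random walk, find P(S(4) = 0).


P(S(4) = 0) = C(4,2) / 4^2
= 6 / 16
= 0.3750

0.3750


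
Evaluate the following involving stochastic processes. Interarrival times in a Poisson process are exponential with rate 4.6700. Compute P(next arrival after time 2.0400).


P(X > t) = exp(-lambda * t)
= exp(-4.6700 * 2.0400)
= exp(-9.5268) = 7.2872e-05

7.2872e-05


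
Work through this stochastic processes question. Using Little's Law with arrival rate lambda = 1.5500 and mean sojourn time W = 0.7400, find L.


Little's Law: L = lambda * W
= 1.5500 * 0.7400
= 1.1470

1.1470


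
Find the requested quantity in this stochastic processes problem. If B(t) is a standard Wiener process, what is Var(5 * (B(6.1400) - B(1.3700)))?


Var(alpha*(B(t)-B(s))) = alpha^2 * (t-s)
= 5^2 * (6.1400 - 1.3700)
= 25 * 4.7700
= 119.2500

119.2500


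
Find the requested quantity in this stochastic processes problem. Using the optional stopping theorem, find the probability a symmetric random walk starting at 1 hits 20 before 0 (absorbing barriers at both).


By optional stopping theorem: E(M at tau) = M(0) = 1
P(hit 20)*20 + P(hit 0)*0 = 1
P(hit 20) = (1 - 0)/(20 - 0) = 1/20 = 0.0500

0.0500


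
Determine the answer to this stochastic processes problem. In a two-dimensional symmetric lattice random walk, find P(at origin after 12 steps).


P = C(12,6)^2 / 4^12
= 924^2 / 16777216
= 853776 / 16777216
= 0.0509

0.0509


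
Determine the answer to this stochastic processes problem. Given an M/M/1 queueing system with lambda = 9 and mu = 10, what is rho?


rho = lambda/mu
= 9/10
= 0.9000

0.9000


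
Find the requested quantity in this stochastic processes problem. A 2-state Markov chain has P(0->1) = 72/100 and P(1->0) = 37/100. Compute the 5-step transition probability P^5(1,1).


Computing P^5 by matrix multiplication.
P = [[0.2800, 0.7200], [0.3700, 0.6300]]
After raising P to the power 5:
P^5(1,1) = 0.6605

0.6605


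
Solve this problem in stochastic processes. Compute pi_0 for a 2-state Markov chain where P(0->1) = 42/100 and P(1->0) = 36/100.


Stationary distribution: pi_0 = p10/(p01+p10), pi_1 = p01/(p01+p10)
p01 = 0.4200, p10 = 0.3600
pi_0 = 0.4615

0.4615


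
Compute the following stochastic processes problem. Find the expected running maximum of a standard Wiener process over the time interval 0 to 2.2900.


E(max B(s)) = sqrt(2t/pi)
= sqrt(2*2.2900/pi)
= sqrt(1.4579)
= 1.2074

1.2074


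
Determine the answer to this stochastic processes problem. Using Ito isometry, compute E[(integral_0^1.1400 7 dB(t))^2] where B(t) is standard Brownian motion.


By Ito isometry: E[(int f dB)^2] = int f^2 dt
= 7^2 * 1.1400
= 49 * 1.1400 = 55.8600

55.8600


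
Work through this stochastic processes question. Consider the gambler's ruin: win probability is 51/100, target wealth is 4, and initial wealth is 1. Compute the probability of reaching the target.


Gambler's ruin formula:
r = q/p = 0.4900/0.5100 = 0.9608
P(win) = (1 - r^i)/(1 - r^N)
= (1 - 0.9608^1)/(1 - 0.9608^4)
= 0.2652

0.2652


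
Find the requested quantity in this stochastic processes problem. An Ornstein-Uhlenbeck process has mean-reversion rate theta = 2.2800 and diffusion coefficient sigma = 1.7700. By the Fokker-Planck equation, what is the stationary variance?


Stationary variance = sigma^2 / (2*theta)
= 1.7700^2 / (2*2.2800)
= 3.1329 / 4.5600
= 0.6870

0.6870


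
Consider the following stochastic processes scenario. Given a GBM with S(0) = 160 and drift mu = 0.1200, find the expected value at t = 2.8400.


E[S(t)] = S(0) * exp(mu * t)
= 160 * exp(0.1200 * 2.8400)
= 160 * 1.4061
= 224.9715

224.9715


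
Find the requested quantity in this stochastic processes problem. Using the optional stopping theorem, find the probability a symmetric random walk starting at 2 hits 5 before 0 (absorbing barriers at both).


By optional stopping theorem: E(M at tau) = M(0) = 2
P(hit 5)*5 + P(hit 0)*0 = 2
P(hit 5) = (2 - 0)/(5 - 0) = 2/5 = 0.4000

0.4000


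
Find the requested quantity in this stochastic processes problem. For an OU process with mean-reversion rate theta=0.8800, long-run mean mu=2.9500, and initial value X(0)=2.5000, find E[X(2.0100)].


E[X(t)] = mu + (X(0) - mu)*exp(-theta*t)
= 2.9500 + (2.5000 - 2.9500)*exp(-0.8800*2.0100)
= 2.9500 + -0.4500 * 0.1705
= 2.8733

2.8733


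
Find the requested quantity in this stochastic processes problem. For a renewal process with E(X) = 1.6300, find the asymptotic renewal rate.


Long-run renewal rate = 1/E(X)
= 1/1.6300
= 0.6135

0.6135


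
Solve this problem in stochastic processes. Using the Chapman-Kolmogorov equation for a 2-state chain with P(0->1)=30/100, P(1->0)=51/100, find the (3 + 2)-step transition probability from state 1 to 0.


P^5 = P^3 * P^2
Computing via matrix multiplication of the transition matrix.
Entry (1,0) of P^5 = 0.6295

0.6295


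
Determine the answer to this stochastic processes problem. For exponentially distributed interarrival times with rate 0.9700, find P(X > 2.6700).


P(X > t) = exp(-lambda * t)
= exp(-0.9700 * 2.6700)
= exp(-2.5899) = 0.0750

0.0750


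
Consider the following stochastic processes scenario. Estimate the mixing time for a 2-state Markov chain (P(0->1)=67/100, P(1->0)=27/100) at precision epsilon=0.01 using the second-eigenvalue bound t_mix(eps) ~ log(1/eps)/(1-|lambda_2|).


lambda_2 = |1 - p01 - p10| = |1 - 0.6700 - 0.2700| = 0.0600
t_mix ~ log(1/eps)/(1 - |lambda_2|)
= log(100)/(1 - 0.0600) = 4.6052/0.9400
= 4.8991

4.8991


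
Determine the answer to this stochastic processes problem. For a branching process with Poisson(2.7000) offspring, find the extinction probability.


Since mu = 2.7000 > 1, extinction prob q < 1.
Solve s = exp(mu*(s-1)) iteratively.
q = 0.0844

0.0844


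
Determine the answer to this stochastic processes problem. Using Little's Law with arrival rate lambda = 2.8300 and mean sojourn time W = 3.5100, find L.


Little's Law: L = lambda * W
= 2.8300 * 3.5100
= 9.9333

9.9333


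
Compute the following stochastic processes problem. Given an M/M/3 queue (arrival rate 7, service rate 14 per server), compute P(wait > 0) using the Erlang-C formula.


a = lambda/mu = 0.5000
rho = a/c = 0.1667
Erlang-C formula applied:
C(c,a) = 0.0152

0.0152


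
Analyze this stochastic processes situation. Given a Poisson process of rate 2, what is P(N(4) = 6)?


P(N(t)=k) = (lambda*t)^k * exp(-lambda*t) / k!
lambda*t = 8
= 8^6 * exp(-8) / 6!
= 262144 * 3.3546e-04 / 720
= 0.1221

0.1221


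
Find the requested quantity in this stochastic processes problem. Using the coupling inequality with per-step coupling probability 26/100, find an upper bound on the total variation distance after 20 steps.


TV distance bound <= (1-delta)^n
= (1 - 0.2600)^20
= 0.7400^20
= 0.0024

0.0024


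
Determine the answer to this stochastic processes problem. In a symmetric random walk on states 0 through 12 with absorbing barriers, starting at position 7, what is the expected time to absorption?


For symmetric RW on 0,...,N with absorbing barriers, E(i) = i*(N-i)
E(7) = 7 * 5 = 35

35


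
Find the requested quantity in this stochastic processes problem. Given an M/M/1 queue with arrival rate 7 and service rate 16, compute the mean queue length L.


rho = 7/16 = 0.4375
L = rho/(1-rho)
= 0.4375/0.5625
= 0.7778

0.7778


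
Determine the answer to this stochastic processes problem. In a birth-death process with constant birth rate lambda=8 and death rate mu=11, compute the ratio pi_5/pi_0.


For birth-death process, pi_n/pi_0 = (lambda/mu)^n
= (8/11)^5
= 0.2035

0.2035


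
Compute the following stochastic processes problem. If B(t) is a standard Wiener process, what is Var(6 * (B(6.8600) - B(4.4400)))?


Var(alpha*(B(t)-B(s))) = alpha^2 * (t-s)
= 6^2 * (6.8600 - 4.4400)
= 36 * 2.4200
= 87.1200

87.1200


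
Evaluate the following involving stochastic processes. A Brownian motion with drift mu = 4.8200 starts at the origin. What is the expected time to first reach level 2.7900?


Expected first passage time = a/mu
= 2.7900/4.8200
= 0.5788

0.5788


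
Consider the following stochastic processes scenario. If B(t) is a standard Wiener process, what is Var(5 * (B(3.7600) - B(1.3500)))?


Var(alpha*(B(t)-B(s))) = alpha^2 * (t-s)
= 5^2 * (3.7600 - 1.3500)
= 25 * 2.4100
= 60.2500

60.2500


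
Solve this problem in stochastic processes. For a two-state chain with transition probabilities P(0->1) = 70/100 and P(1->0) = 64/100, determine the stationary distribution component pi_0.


Stationary distribution: pi_0 = p10/(p01+p10), pi_1 = p01/(p01+p10)
p01 = 0.7000, p10 = 0.6400
pi_0 = 0.4776

0.4776


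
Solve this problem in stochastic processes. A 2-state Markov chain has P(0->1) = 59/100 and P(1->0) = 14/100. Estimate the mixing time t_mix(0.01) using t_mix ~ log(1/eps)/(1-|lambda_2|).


lambda_2 = |1 - p01 - p10| = |1 - 0.5900 - 0.1400| = 0.2700
t_mix ~ log(1/eps)/(1 - |lambda_2|)
= log(100)/(1 - 0.2700) = 4.6052/0.7300
= 6.3085

6.3085


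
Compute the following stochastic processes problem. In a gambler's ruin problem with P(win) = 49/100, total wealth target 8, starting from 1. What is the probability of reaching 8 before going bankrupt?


Gambler's ruin formula:
r = q/p = 0.5100/0.4900 = 1.0408
P(win) = (1 - r^i)/(1 - r^N)
= (1 - 1.0408^1)/(1 - 1.0408^8)
= 0.1082

0.1082


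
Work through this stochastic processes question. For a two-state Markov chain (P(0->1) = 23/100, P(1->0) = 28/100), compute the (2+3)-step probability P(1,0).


P^5 = P^2 * P^3
Computing via matrix multiplication of the transition matrix.
Entry (1,0) of P^5 = 0.5335

0.5335


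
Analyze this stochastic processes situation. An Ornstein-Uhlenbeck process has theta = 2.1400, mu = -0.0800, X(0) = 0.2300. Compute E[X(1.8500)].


E[X(t)] = mu + (X(0) - mu)*exp(-theta*t)
= -0.0800 + (0.2300 - -0.0800)*exp(-2.1400*1.8500)
= -0.0800 + 0.3100 * 0.0191
= -0.0741

-0.0741


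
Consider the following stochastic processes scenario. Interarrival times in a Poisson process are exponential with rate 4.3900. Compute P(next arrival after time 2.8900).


P(X > t) = exp(-lambda * t)
= exp(-4.3900 * 2.8900)
= exp(-12.6871) = 3.0907e-06

3.0907e-06


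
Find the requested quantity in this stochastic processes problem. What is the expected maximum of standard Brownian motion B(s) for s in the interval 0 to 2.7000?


E(max B(s)) = sqrt(2t/pi)
= sqrt(2*2.7000/pi)
= sqrt(1.7189)
= 1.3111

1.3111


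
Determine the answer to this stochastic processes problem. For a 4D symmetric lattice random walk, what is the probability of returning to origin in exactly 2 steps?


P(return in 2 steps) = P(reverse first step) = 1/(2d)
= 1/8
= 0.1250

0.1250


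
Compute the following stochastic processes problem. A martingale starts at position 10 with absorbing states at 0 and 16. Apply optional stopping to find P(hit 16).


By optional stopping theorem: E(M at tau) = M(0) = 10
P(hit 16)*16 + P(hit 0)*0 = 10
P(hit 16) = (10 - 0)/(16 - 0) = 5/8 = 0.6250

0.6250


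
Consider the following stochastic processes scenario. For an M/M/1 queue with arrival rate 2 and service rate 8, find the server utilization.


rho = lambda/mu
= 2/8
= 0.2500

0.2500


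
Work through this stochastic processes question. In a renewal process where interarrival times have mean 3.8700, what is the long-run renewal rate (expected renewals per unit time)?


Long-run renewal rate = 1/E(X)
= 1/3.8700
= 0.2584

0.2584


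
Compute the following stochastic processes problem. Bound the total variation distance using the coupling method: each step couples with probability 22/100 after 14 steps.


TV distance bound <= (1-delta)^n
= (1 - 0.2200)^14
= 0.7800^14
= 0.0309

0.0309


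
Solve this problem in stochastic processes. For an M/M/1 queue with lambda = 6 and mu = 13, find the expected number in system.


rho = 6/13 = 0.4615
L = rho/(1-rho)
= 0.4615/0.5385
= 0.8571

0.8571


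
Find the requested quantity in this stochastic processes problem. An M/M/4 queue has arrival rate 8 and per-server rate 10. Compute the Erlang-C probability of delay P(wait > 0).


a = lambda/mu = 0.8000
rho = a/c = 0.2000
Erlang-C formula applied:
C(c,a) = 0.0096

0.0096


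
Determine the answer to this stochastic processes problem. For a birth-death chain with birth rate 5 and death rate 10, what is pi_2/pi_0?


For birth-death process, pi_n/pi_0 = (lambda/mu)^n
= (5/10)^2
= 0.2500

0.2500


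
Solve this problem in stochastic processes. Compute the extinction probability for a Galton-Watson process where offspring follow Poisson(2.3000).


Since mu = 2.3000 > 1, extinction prob q < 1.
Solve s = exp(mu*(s-1)) iteratively.
q = 0.1376

0.1376


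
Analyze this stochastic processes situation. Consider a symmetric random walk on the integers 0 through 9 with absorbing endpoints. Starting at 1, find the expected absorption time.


For symmetric RW on 0,...,N with absorbing barriers, E(i) = i*(N-i)
E(1) = 1 * 8 = 8

8


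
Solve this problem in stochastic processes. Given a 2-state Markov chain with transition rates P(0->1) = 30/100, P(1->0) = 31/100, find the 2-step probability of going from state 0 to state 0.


Computing P^2 by matrix multiplication.
P = [[0.7000, 0.3000], [0.3100, 0.6900]]
After raising P to the power 2:
P^2(0,0) = 0.5830

0.5830


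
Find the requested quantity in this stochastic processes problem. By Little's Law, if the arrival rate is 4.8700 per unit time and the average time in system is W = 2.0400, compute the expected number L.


Little's Law: L = lambda * W
= 4.8700 * 2.0400
= 9.9348

9.9348


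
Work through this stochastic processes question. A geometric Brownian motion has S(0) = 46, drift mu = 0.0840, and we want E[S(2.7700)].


E[S(t)] = S(0) * exp(mu * t)
= 46 * exp(0.0840 * 2.7700)
= 46 * 1.2620
= 58.0510

58.0510


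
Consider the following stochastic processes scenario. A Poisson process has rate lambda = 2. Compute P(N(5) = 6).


P(N(t)=k) = (lambda*t)^k * exp(-lambda*t) / k!
lambda*t = 10
= 10^6 * exp(-10) / 6!
= 1000000 * 4.5400e-05 / 720
= 0.0631

0.0631


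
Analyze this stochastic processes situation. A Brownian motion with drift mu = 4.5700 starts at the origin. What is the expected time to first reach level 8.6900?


Expected first passage time = a/mu
= 8.6900/4.5700
= 1.9015

1.9015


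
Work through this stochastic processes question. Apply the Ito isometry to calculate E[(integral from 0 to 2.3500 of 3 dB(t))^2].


By Ito isometry: E[(int f dB)^2] = int f^2 dt
= 3^2 * 2.3500
= 9 * 2.3500 = 21.1500

21.1500


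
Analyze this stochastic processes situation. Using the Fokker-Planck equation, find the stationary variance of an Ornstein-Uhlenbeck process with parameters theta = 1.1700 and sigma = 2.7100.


Stationary variance = sigma^2 / (2*theta)
= 2.7100^2 / (2*1.1700)
= 7.3441 / 2.3400
= 3.1385

3.1385


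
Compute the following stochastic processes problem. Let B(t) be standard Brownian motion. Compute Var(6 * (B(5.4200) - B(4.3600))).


Var(alpha*(B(t)-B(s))) = alpha^2 * (t-s)
= 6^2 * (5.4200 - 4.3600)
= 36 * 1.0600
= 38.1600

38.1600


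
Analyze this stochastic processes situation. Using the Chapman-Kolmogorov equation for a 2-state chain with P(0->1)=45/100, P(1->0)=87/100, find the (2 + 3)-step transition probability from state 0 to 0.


P^5 = P^2 * P^3
Computing via matrix multiplication of the transition matrix.
Entry (0,0) of P^5 = 0.6579

0.6579


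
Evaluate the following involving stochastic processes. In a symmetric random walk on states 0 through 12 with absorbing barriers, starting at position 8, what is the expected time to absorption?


For symmetric RW on 0,...,N with absorbing barriers, E(i) = i*(N-i)
E(8) = 8 * 4 = 32

32


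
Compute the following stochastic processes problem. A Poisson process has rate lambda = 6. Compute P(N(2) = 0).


P(N(t)=k) = (lambda*t)^k * exp(-lambda*t) / k!
lambda*t = 12
= 12^0 * exp(-12) / 0!
= 1 * 6.1442e-06 / 1
= 6.1442e-06

6.1442e-06


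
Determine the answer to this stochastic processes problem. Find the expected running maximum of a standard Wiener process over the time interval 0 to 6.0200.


E(max B(s)) = sqrt(2t/pi)
= sqrt(2*6.0200/pi)
= sqrt(3.8325)
= 1.9577

1.9577


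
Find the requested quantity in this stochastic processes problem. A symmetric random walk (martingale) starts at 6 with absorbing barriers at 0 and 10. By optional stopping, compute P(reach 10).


By optional stopping theorem: E(M at tau) = M(0) = 6
P(hit 10)*10 + P(hit 0)*0 = 6
P(hit 10) = (6 - 0)/(10 - 0) = 3/5 = 0.6000

0.6000


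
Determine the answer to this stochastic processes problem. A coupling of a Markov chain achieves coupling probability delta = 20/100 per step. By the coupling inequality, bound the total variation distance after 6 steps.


TV distance bound <= (1-delta)^n
= (1 - 0.2000)^6
= 0.8000^6
= 0.2621

0.2621


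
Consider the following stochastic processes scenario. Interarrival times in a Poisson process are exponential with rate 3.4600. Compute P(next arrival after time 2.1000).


P(X > t) = exp(-lambda * t)
= exp(-3.4600 * 2.1000)
= exp(-7.2660) = 6.9890e-04

6.9890e-04


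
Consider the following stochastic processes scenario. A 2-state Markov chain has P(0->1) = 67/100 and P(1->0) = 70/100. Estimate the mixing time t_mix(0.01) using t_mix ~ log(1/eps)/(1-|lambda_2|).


lambda_2 = |1 - p01 - p10| = |1 - 0.6700 - 0.7000| = 0.3700
t_mix ~ log(1/eps)/(1 - |lambda_2|)
= log(100)/(1 - 0.3700) = 4.6052/0.6300
= 7.3098

7.3098


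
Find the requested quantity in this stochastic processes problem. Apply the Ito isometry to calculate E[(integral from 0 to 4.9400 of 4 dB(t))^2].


By Ito isometry: E[(int f dB)^2] = int f^2 dt
= 4^2 * 4.9400
= 16 * 4.9400 = 79.0400

79.0400


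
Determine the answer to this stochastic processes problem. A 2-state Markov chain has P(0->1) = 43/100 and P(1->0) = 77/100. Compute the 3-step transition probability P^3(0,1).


Computing P^3 by matrix multiplication.
P = [[0.5700, 0.4300], [0.7700, 0.2300]]
After raising P to the power 3:
P^3(0,1) = 0.3612

0.3612


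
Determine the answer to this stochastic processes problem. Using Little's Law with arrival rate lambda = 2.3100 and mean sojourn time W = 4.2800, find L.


Little's Law: L = lambda * W
= 2.3100 * 4.2800
= 9.8868

9.8868


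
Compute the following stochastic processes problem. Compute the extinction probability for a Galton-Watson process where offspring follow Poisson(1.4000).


Since mu = 1.4000 > 1, extinction prob q < 1.
Solve s = exp(mu*(s-1)) iteratively.
q = 0.4890

0.4890


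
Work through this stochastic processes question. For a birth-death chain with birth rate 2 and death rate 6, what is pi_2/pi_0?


For birth-death process, pi_n/pi_0 = (lambda/mu)^n
= (2/6)^2
= 0.1111

0.1111


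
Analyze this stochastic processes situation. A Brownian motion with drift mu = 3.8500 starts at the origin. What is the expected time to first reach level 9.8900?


Expected first passage time = a/mu
= 9.8900/3.8500
= 2.5688

2.5688


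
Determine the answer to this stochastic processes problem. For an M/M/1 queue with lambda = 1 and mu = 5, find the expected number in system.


rho = 1/5 = 0.2000
L = rho/(1-rho)
= 0.2000/0.8000
= 0.2500

0.2500


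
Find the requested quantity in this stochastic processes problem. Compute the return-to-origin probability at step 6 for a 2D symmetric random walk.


P = C(6,3)^2 / 4^6
= 20^2 / 4096
= 400 / 4096
= 0.0977

0.0977


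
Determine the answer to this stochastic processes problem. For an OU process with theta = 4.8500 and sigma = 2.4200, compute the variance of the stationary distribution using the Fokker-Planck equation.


Stationary variance = sigma^2 / (2*theta)
= 2.4200^2 / (2*4.8500)
= 5.8564 / 9.7000
= 0.6038

0.6038


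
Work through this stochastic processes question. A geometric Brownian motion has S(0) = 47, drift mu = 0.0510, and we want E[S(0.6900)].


E[S(t)] = S(0) * exp(mu * t)
= 47 * exp(0.0510 * 0.6900)
= 47 * 1.0358
= 48.6834

48.6834


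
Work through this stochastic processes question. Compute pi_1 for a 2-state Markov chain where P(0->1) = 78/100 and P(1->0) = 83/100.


Stationary distribution: pi_0 = p10/(p01+p10), pi_1 = p01/(p01+p10)
p01 = 0.7800, p10 = 0.8300
pi_1 = 0.4845

0.4845


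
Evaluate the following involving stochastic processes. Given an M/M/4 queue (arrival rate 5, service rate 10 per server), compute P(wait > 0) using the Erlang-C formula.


a = lambda/mu = 0.5000
rho = a/c = 0.1250
Erlang-C formula applied:
C(c,a) = 0.0018

0.0018


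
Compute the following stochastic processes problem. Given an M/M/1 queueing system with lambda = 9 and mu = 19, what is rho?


rho = lambda/mu
= 9/19
= 0.4737

0.4737


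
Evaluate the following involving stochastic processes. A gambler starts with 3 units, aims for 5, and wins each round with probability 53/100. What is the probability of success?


Gambler's ruin formula:
r = q/p = 0.4700/0.5300 = 0.8868
P(win) = (1 - r^i)/(1 - r^N)
= (1 - 0.8868^3)/(1 - 0.8868^5)
= 0.6701

0.6701


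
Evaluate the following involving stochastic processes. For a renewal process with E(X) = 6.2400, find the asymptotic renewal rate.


Long-run renewal rate = 1/E(X)
= 1/6.2400
= 0.1603

0.1603


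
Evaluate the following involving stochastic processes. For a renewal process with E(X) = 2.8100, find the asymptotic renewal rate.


Long-run renewal rate = 1/E(X)
= 1/2.8100
= 0.3559

0.3559


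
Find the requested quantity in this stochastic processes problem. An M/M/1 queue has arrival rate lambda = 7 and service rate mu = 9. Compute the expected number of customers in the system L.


rho = 7/9 = 0.7778
L = rho/(1-rho)
= 0.7778/0.2222
= 3.5000

3.5000


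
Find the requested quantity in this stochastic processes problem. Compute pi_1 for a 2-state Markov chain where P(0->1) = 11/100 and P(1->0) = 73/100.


Stationary distribution: pi_0 = p10/(p01+p10), pi_1 = p01/(p01+p10)
p01 = 0.1100, p10 = 0.7300
pi_1 = 0.1310

0.1310
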